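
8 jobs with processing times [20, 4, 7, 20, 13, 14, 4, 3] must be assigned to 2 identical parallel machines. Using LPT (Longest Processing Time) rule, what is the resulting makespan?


Sort jobs in decreasing order (LPT): [20, 20, 14, 13, 7, 4, 4, 3]
Assign each job to the least loaded machine:
  Machine 1: jobs [20, 14, 4, 4], load = 42
  Machine 2: jobs [20, 13, 7, 3], load = 43
Makespan = max load = 43

43


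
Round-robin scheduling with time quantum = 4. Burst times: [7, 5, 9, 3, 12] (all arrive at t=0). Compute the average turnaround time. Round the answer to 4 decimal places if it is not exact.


Time quantum = 4
Execution trace:
  J1 runs 4 units, time = 4
  J2 runs 4 units, time = 8
  J3 runs 4 units, time = 12
  J4 runs 3 units, time = 15
  J5 runs 4 units, time = 19
  J1 runs 3 units, time = 22
  J2 runs 1 units, time = 23
  J3 runs 4 units, time = 27
  J5 runs 4 units, time = 31
  J3 runs 1 units, time = 32
  J5 runs 4 units, time = 36
Finish times: [22, 23, 32, 15, 36]
Average turnaround = 128/5 = 25.6

25.6


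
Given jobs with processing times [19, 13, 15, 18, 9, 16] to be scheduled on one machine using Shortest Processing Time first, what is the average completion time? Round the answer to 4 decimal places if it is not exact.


Sort jobs by processing time (SPT order): [9, 13, 15, 16, 18, 19]
Compute completion times sequentially:
  Job 1: processing = 9, completes at 9
  Job 2: processing = 13, completes at 22
  Job 3: processing = 15, completes at 37
  Job 4: processing = 16, completes at 53
  Job 5: processing = 18, completes at 71
  Job 6: processing = 19, completes at 90
Sum of completion times = 282
Average completion time = 282/6 = 47.0

47.0


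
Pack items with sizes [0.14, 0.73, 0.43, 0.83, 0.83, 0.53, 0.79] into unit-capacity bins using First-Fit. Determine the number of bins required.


Place items sequentially using First-Fit:
  Item 0.14 -> new Bin 1
  Item 0.73 -> Bin 1 (now 0.87)
  Item 0.43 -> new Bin 2
  Item 0.83 -> new Bin 3
  Item 0.83 -> new Bin 4
  Item 0.53 -> Bin 2 (now 0.96)
  Item 0.79 -> new Bin 5
Total bins used = 5

5


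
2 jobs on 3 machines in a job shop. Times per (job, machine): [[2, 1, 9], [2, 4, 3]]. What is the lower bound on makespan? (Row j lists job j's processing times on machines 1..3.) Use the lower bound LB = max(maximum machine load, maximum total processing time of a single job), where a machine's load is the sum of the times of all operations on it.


Machine loads:
  Machine 1: 2 + 2 = 4
  Machine 2: 1 + 4 = 5
  Machine 3: 9 + 3 = 12
Max machine load = 12
Job totals:
  Job 1: 12
  Job 2: 9
Max job total = 12
Lower bound = max(12, 12) = 12

12


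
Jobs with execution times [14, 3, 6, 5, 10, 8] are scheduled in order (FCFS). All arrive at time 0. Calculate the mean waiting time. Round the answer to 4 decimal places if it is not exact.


FCFS order (as given): [14, 3, 6, 5, 10, 8]
Waiting times:
  Job 1: wait = 0
  Job 2: wait = 14
  Job 3: wait = 17
  Job 4: wait = 23
  Job 5: wait = 28
  Job 6: wait = 38
Sum of waiting times = 120
Average waiting time = 120/6 = 20.0

20.0


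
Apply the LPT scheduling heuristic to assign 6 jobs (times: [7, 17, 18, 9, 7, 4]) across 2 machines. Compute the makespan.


Sort jobs in decreasing order (LPT): [18, 17, 9, 7, 7, 4]
Assign each job to the least loaded machine:
  Machine 1: jobs [18, 7, 7], load = 32
  Machine 2: jobs [17, 9, 4], load = 30
Makespan = max load = 32

32


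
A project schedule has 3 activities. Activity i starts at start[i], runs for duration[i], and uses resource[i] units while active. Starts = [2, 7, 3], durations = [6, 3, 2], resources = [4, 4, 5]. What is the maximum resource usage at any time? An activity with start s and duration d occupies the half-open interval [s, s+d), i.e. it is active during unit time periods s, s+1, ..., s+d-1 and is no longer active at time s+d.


Each activity i is active on [start_i, start_i + duration_i).
Compute total resource usage per time slot:
  t=0: active resources = [], total = 0
  t=1: active resources = [], total = 0
  t=2: active resources = [4], total = 4
  t=3: active resources = [4, 5], total = 9
  t=4: active resources = [4, 5], total = 9
  t=5: active resources = [4], total = 4
  t=6: active resources = [4], total = 4
  t=7: active resources = [4, 4], total = 8
  t=8: active resources = [4], total = 4
  t=9: active resources = [4], total = 4
Peak resource demand = 9

9


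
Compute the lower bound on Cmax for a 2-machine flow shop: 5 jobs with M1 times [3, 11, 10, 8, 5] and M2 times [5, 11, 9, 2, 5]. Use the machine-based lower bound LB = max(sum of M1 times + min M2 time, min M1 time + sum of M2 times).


LB1 = sum(M1 times) + min(M2 times) = 37 + 2 = 39
LB2 = min(M1 times) + sum(M2 times) = 3 + 32 = 35
Lower bound = max(LB1, LB2) = max(39, 35) = 39

39


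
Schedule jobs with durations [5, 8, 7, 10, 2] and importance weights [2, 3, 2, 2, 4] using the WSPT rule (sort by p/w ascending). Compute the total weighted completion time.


Compute p/w ratios and sort ascending (WSPT): [(2, 4), (5, 2), (8, 3), (7, 2), (10, 2)]
Compute weighted completion times:
  Job (p=2,w=4): C=2, w*C=4*2=8
  Job (p=5,w=2): C=7, w*C=2*7=14
  Job (p=8,w=3): C=15, w*C=3*15=45
  Job (p=7,w=2): C=22, w*C=2*22=44
  Job (p=10,w=2): C=32, w*C=2*32=64
Total weighted completion time = 175

175


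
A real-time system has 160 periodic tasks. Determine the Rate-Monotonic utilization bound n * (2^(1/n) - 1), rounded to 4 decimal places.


Compute 2^(1/160) = 1.0043415673
Subtract 1: 1.0043415673 - 1 = 0.0043415673
Multiply by n: 160 * 0.0043415673 = 0.6946507680
Round to 4 dp: 0.6947

0.6947


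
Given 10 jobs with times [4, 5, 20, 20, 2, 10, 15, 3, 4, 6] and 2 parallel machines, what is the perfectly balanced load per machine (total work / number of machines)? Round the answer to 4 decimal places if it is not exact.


Total processing time = 4 + 5 + 20 + 20 + 2 + 10 + 15 + 3 + 4 + 6 = 89
Number of machines = 2
Ideal balanced load = 89 / 2 = 44.5

44.5


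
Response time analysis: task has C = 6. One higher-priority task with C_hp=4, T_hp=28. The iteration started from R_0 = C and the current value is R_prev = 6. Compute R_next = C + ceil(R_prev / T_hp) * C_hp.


R_next = C + ceil(R_prev / T_hp) * C_hp
ceil(6 / 28) = ceil(0.2143) = 1
Interference = 1 * 4 = 4
R_next = 6 + 4 = 10

10


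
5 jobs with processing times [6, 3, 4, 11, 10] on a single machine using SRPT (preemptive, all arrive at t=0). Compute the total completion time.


Since all jobs arrive at t=0, SRPT equals SPT ordering.
SPT order: [3, 4, 6, 10, 11]
Completion times:
  Job 1: p=3, C=3
  Job 2: p=4, C=7
  Job 3: p=6, C=13
  Job 4: p=10, C=23
  Job 5: p=11, C=34
Total completion time = 3 + 7 + 13 + 23 + 34 = 80

80


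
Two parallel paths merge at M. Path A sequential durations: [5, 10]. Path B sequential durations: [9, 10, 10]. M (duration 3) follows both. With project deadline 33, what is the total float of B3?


Forward pass: ES(B3) = sum of predecessors on chain B = 19
EF = ES + duration = 19 + 10 = 29
Backward pass: LF(M) = deadline = 33; LS(M) = 33 - 3 = 30
LF(B3) = LS(M) - sum(successors on chain B) = 30 - 0 = 30
LS = LF - duration = 30 - 10 = 20
Total float = LS - ES = 20 - 19 = 1

1


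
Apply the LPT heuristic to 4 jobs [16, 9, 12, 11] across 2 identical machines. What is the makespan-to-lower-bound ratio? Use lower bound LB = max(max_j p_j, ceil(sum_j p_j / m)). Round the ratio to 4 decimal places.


LPT order: [16, 12, 11, 9]
Machine loads after assignment: [25, 23]
LPT makespan = 25
Lower bound = max(max_job, ceil(total/2)) = max(16, 24) = 24
Ratio = 25 / 24 = 1.0417

1.0417


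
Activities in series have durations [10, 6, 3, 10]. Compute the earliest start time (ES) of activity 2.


Activity 2 starts after activities 1 through 1 complete.
Predecessor durations: [10]
ES = 10 = 10

10


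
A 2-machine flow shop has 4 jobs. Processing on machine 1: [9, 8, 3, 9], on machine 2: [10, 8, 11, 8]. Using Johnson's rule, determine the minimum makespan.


Apply Johnson's rule:
  Group 1 (a <= b): [(3, 3, 11), (2, 8, 8), (1, 9, 10)]
  Group 2 (a > b): [(4, 9, 8)]
Optimal job order: [3, 2, 1, 4]
Schedule:
  Job 3: M1 done at 3, M2 done at 14
  Job 2: M1 done at 11, M2 done at 22
  Job 1: M1 done at 20, M2 done at 32
  Job 4: M1 done at 29, M2 done at 40
Makespan = 40

40


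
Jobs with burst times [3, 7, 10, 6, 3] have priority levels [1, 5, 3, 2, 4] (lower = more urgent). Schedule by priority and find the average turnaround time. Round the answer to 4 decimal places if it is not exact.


Sort by priority (ascending = highest first):
Order: [(1, 3), (2, 6), (3, 10), (4, 3), (5, 7)]
Completion times:
  Priority 1, burst=3, C=3
  Priority 2, burst=6, C=9
  Priority 3, burst=10, C=19
  Priority 4, burst=3, C=22
  Priority 5, burst=7, C=29
Average turnaround = 82/5 = 16.4

16.4


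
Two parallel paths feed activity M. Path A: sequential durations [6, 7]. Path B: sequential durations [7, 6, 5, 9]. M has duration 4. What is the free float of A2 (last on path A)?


ES(A2) = sum of predecessors on chain A = 6
EF(A2) = ES + duration = 6 + 7 = 13
Successor of A2 is M. ES(M) = max(sum(A), sum(B)) = max(13, 27) = 27
Free float = ES(successor) - EF(current) = 27 - 13 = 14

14


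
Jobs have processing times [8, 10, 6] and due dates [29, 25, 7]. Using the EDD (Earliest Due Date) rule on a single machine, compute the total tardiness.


Sort by due date (EDD order): [(6, 7), (10, 25), (8, 29)]
Compute completion times and tardiness:
  Job 1: p=6, d=7, C=6, tardiness=max(0,6-7)=0
  Job 2: p=10, d=25, C=16, tardiness=max(0,16-25)=0
  Job 3: p=8, d=29, C=24, tardiness=max(0,24-29)=0
Total tardiness = 0

0


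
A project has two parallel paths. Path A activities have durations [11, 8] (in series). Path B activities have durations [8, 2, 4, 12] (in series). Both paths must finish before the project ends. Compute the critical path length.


Path A total = 11 + 8 = 19
Path B total = 8 + 2 + 4 + 12 = 26
Critical path = longest path = max(19, 26) = 26

26


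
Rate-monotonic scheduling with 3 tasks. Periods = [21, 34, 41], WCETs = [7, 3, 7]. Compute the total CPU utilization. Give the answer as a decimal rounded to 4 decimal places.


Compute individual utilizations (exact fractions):
  Task 1: C/T = 7/21 = 1/3 (approx. 0.3333)
  Task 2: C/T = 3/34 (approx. 0.0882)
  Task 3: C/T = 7/41 (approx. 0.1707)
Total utilization U = 1/3 + 3/34 + 7/41 = 2477/4182
Rounded to 4 decimal places: U = 0.5923
RM (Liu & Layland) bound for 3 tasks = 0.779763; compare with U = 2477/4182 (approx. 0.592300)
U <= bound, so schedulable by RM sufficient condition.

0.5923


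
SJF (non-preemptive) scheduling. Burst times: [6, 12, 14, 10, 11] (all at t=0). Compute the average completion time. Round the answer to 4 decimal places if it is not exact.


SJF order (ascending): [6, 10, 11, 12, 14]
Completion times:
  Job 1: burst=6, C=6
  Job 2: burst=10, C=16
  Job 3: burst=11, C=27
  Job 4: burst=12, C=39
  Job 5: burst=14, C=53
Average completion = 141/5 = 28.2

28.2


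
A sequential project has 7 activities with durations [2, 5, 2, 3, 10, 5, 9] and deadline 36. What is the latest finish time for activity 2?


LF(activity 2) = deadline - sum of successor durations
Successors: activities 3 through 7 with durations [2, 3, 10, 5, 9]
Sum of successor durations = 29
LF = 36 - 29 = 7

7


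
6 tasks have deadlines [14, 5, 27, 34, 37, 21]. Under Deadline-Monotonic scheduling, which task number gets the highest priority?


Sort tasks by relative deadline (ascending):
  Task 2: deadline = 5
  Task 1: deadline = 14
  Task 6: deadline = 21
  Task 3: deadline = 27
  Task 4: deadline = 34
  Task 5: deadline = 37
Priority order (highest first): [2, 1, 6, 3, 4, 5]
Highest priority task = 2

2


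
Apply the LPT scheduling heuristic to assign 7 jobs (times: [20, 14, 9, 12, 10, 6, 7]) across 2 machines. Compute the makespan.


Sort jobs in decreasing order (LPT): [20, 14, 12, 10, 9, 7, 6]
Assign each job to the least loaded machine:
  Machine 1: jobs [20, 10, 7], load = 37
  Machine 2: jobs [14, 12, 9, 6], load = 41
Makespan = max load = 41

41


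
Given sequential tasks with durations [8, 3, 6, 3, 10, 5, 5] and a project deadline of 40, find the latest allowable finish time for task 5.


LF(activity 5) = deadline - sum of successor durations
Successors: activities 6 through 7 with durations [5, 5]
Sum of successor durations = 10
LF = 40 - 10 = 30

30


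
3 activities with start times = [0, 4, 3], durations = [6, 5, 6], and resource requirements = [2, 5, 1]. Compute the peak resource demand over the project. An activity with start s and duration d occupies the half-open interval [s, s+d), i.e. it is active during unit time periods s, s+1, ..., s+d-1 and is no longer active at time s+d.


Each activity i is active on [start_i, start_i + duration_i).
Compute total resource usage per time slot:
  t=0: active resources = [2], total = 2
  t=1: active resources = [2], total = 2
  t=2: active resources = [2], total = 2
  t=3: active resources = [2, 1], total = 3
  t=4: active resources = [2, 5, 1], total = 8
  t=5: active resources = [2, 5, 1], total = 8
  t=6: active resources = [5, 1], total = 6
  t=7: active resources = [5, 1], total = 6
  t=8: active resources = [5, 1], total = 6
Peak resource demand = 8

8


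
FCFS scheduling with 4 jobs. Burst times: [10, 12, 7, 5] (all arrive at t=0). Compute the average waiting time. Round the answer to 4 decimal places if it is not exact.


FCFS order (as given): [10, 12, 7, 5]
Waiting times:
  Job 1: wait = 0
  Job 2: wait = 10
  Job 3: wait = 22
  Job 4: wait = 29
Sum of waiting times = 61
Average waiting time = 61/4 = 15.25

15.25


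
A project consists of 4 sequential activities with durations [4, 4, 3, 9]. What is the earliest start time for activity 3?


Activity 3 starts after activities 1 through 2 complete.
Predecessor durations: [4, 4]
ES = 4 + 4 = 8

8


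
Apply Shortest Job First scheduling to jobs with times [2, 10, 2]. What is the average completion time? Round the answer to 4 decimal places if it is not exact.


SJF order (ascending): [2, 2, 10]
Completion times:
  Job 1: burst=2, C=2
  Job 2: burst=2, C=4
  Job 3: burst=10, C=14
Average completion = 20/3 = 6.6667

6.6667


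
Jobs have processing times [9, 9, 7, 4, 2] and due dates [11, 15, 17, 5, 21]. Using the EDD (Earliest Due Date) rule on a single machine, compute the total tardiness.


Sort by due date (EDD order): [(4, 5), (9, 11), (9, 15), (7, 17), (2, 21)]
Compute completion times and tardiness:
  Job 1: p=4, d=5, C=4, tardiness=max(0,4-5)=0
  Job 2: p=9, d=11, C=13, tardiness=max(0,13-11)=2
  Job 3: p=9, d=15, C=22, tardiness=max(0,22-15)=7
  Job 4: p=7, d=17, C=29, tardiness=max(0,29-17)=12
  Job 5: p=2, d=21, C=31, tardiness=max(0,31-21)=10
Total tardiness = 31

31


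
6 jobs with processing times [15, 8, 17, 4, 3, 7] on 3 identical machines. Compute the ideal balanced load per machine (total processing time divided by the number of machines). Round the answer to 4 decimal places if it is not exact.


Total processing time = 15 + 8 + 17 + 4 + 3 + 7 = 54
Number of machines = 3
Ideal balanced load = 54 / 3 = 18.0

18.0


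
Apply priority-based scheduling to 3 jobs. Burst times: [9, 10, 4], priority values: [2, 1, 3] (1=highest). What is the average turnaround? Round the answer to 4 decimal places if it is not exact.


Sort by priority (ascending = highest first):
Order: [(1, 10), (2, 9), (3, 4)]
Completion times:
  Priority 1, burst=10, C=10
  Priority 2, burst=9, C=19
  Priority 3, burst=4, C=23
Average turnaround = 52/3 = 17.3333

17.3333


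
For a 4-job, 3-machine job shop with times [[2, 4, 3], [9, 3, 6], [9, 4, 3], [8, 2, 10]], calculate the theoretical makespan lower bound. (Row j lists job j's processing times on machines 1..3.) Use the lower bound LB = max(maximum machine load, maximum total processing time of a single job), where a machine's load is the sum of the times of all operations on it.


Machine loads:
  Machine 1: 2 + 9 + 9 + 8 = 28
  Machine 2: 4 + 3 + 4 + 2 = 13
  Machine 3: 3 + 6 + 3 + 10 = 22
Max machine load = 28
Job totals:
  Job 1: 9
  Job 2: 18
  Job 3: 16
  Job 4: 20
Max job total = 20
Lower bound = max(28, 20) = 28

28


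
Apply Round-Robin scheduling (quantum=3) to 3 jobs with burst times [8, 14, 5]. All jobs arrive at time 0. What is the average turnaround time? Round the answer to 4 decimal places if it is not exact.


Time quantum = 3
Execution trace:
  J1 runs 3 units, time = 3
  J2 runs 3 units, time = 6
  J3 runs 3 units, time = 9
  J1 runs 3 units, time = 12
  J2 runs 3 units, time = 15
  J3 runs 2 units, time = 17
  J1 runs 2 units, time = 19
  J2 runs 3 units, time = 22
  J2 runs 3 units, time = 25
  J2 runs 2 units, time = 27
Finish times: [19, 27, 17]
Average turnaround = 63/3 = 21.0

21.0


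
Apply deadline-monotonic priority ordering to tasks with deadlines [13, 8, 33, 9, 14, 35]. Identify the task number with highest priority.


Sort tasks by relative deadline (ascending):
  Task 2: deadline = 8
  Task 4: deadline = 9
  Task 1: deadline = 13
  Task 5: deadline = 14
  Task 3: deadline = 33
  Task 6: deadline = 35
Priority order (highest first): [2, 4, 1, 5, 3, 6]
Highest priority task = 2

2


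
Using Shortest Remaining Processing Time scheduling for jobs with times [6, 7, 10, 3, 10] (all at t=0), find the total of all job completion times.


Since all jobs arrive at t=0, SRPT equals SPT ordering.
SPT order: [3, 6, 7, 10, 10]
Completion times:
  Job 1: p=3, C=3
  Job 2: p=6, C=9
  Job 3: p=7, C=16
  Job 4: p=10, C=26
  Job 5: p=10, C=36
Total completion time = 3 + 9 + 16 + 26 + 36 = 90

90


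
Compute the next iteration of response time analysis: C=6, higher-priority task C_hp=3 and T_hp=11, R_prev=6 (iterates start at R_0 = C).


R_next = C + ceil(R_prev / T_hp) * C_hp
ceil(6 / 11) = ceil(0.5455) = 1
Interference = 1 * 3 = 3
R_next = 6 + 3 = 9

9


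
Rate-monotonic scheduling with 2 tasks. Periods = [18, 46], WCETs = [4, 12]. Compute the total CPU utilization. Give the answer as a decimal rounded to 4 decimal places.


Compute individual utilizations (exact fractions):
  Task 1: C/T = 4/18 = 2/9 (approx. 0.2222)
  Task 2: C/T = 12/46 = 6/23 (approx. 0.2609)
Total utilization U = 2/9 + 6/23 = 100/207
Rounded to 4 decimal places: U = 0.4831
RM (Liu & Layland) bound for 2 tasks = 0.828427; compare with U = 100/207 (approx. 0.483092)
U <= bound, so schedulable by RM sufficient condition.

0.4831


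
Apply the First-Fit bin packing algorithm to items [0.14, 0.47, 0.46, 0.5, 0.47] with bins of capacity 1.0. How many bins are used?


Place items sequentially using First-Fit:
  Item 0.14 -> new Bin 1
  Item 0.47 -> Bin 1 (now 0.61)
  Item 0.46 -> new Bin 2
  Item 0.5 -> Bin 2 (now 0.96)
  Item 0.47 -> new Bin 3
Total bins used = 3

3


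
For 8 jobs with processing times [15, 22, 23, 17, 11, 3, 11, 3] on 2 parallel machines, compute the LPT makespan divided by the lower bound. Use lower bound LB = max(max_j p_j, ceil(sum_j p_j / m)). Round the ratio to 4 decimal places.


LPT order: [23, 22, 17, 15, 11, 11, 3, 3]
Machine loads after assignment: [52, 53]
LPT makespan = 53
Lower bound = max(max_job, ceil(total/2)) = max(23, 53) = 53
Ratio = 53 / 53 = 1.0

1.0


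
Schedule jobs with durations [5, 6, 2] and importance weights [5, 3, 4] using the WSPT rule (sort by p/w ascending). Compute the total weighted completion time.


Compute p/w ratios and sort ascending (WSPT): [(2, 4), (5, 5), (6, 3)]
Compute weighted completion times:
  Job (p=2,w=4): C=2, w*C=4*2=8
  Job (p=5,w=5): C=7, w*C=5*7=35
  Job (p=6,w=3): C=13, w*C=3*13=39
Total weighted completion time = 82

82


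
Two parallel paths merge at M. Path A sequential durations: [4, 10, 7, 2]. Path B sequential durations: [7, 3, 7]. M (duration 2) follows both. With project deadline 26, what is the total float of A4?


Forward pass: ES(A4) = sum of predecessors on chain A = 21
EF = ES + duration = 21 + 2 = 23
Backward pass: LF(M) = deadline = 26; LS(M) = 26 - 2 = 24
LF(A4) = LS(M) - sum(successors on chain A) = 24 - 0 = 24
LS = LF - duration = 24 - 2 = 22
Total float = LS - ES = 22 - 21 = 1

1


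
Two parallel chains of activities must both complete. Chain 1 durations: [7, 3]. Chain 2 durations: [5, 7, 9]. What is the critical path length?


Path A total = 7 + 3 = 10
Path B total = 5 + 7 + 9 = 21
Critical path = longest path = max(10, 21) = 21

21


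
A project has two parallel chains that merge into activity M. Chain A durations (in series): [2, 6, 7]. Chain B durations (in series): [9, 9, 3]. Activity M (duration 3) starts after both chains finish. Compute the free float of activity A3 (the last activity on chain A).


ES(A3) = sum of predecessors on chain A = 8
EF(A3) = ES + duration = 8 + 7 = 15
Successor of A3 is M. ES(M) = max(sum(A), sum(B)) = max(15, 21) = 21
Free float = ES(successor) - EF(current) = 21 - 15 = 6

6


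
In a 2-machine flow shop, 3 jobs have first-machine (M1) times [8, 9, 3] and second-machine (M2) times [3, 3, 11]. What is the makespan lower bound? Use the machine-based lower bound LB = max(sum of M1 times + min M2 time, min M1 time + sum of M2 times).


LB1 = sum(M1 times) + min(M2 times) = 20 + 3 = 23
LB2 = min(M1 times) + sum(M2 times) = 3 + 17 = 20
Lower bound = max(LB1, LB2) = max(23, 20) = 23

23


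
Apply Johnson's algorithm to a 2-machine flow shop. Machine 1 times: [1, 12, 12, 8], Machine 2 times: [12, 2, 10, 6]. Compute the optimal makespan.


Apply Johnson's rule:
  Group 1 (a <= b): [(1, 1, 12)]
  Group 2 (a > b): [(3, 12, 10), (4, 8, 6), (2, 12, 2)]
Optimal job order: [1, 3, 4, 2]
Schedule:
  Job 1: M1 done at 1, M2 done at 13
  Job 3: M1 done at 13, M2 done at 23
  Job 4: M1 done at 21, M2 done at 29
  Job 2: M1 done at 33, M2 done at 35
Makespan = 35

35


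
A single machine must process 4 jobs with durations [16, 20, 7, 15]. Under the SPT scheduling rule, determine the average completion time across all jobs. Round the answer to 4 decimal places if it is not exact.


Sort jobs by processing time (SPT order): [7, 15, 16, 20]
Compute completion times sequentially:
  Job 1: processing = 7, completes at 7
  Job 2: processing = 15, completes at 22
  Job 3: processing = 16, completes at 38
  Job 4: processing = 20, completes at 58
Sum of completion times = 125
Average completion time = 125/4 = 31.25

31.25


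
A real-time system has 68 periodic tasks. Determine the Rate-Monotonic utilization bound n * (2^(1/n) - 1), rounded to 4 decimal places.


Compute 2^(1/68) = 1.0102454700
Subtract 1: 1.0102454700 - 1 = 0.0102454700
Multiply by n: 68 * 0.0102454700 = 0.6966919600
Round to 4 dp: 0.6967

0.6967


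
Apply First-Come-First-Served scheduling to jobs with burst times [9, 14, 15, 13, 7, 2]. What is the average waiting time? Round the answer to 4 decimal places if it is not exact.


FCFS order (as given): [9, 14, 15, 13, 7, 2]
Waiting times:
  Job 1: wait = 0
  Job 2: wait = 9
  Job 3: wait = 23
  Job 4: wait = 38
  Job 5: wait = 51
  Job 6: wait = 58
Sum of waiting times = 179
Average waiting time = 179/6 = 29.8333

29.8333


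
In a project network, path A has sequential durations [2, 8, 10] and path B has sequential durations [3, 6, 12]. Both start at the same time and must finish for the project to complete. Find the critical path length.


Path A total = 2 + 8 + 10 = 20
Path B total = 3 + 6 + 12 = 21
Critical path = longest path = max(20, 21) = 21

21


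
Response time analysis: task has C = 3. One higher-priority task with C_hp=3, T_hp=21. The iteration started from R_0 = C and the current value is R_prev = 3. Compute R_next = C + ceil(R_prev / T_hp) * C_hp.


R_next = C + ceil(R_prev / T_hp) * C_hp
ceil(3 / 21) = ceil(0.1429) = 1
Interference = 1 * 3 = 3
R_next = 3 + 3 = 6

6


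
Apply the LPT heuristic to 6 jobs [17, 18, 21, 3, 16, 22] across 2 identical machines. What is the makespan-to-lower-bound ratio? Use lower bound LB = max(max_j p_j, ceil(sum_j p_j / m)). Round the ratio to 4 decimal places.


LPT order: [22, 21, 18, 17, 16, 3]
Machine loads after assignment: [55, 42]
LPT makespan = 55
Lower bound = max(max_job, ceil(total/2)) = max(22, 49) = 49
Ratio = 55 / 49 = 1.1224

1.1224


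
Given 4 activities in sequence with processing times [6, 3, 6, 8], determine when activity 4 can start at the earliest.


Activity 4 starts after activities 1 through 3 complete.
Predecessor durations: [6, 3, 6]
ES = 6 + 3 + 6 = 15

15


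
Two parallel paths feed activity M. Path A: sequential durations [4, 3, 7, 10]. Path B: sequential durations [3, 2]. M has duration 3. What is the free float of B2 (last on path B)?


ES(B2) = sum of predecessors on chain B = 3
EF(B2) = ES + duration = 3 + 2 = 5
Successor of B2 is M. ES(M) = max(sum(A), sum(B)) = max(24, 5) = 24
Free float = ES(successor) - EF(current) = 24 - 5 = 19

19


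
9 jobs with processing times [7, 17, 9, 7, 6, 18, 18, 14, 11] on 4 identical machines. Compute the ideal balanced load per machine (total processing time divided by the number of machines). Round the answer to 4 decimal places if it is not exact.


Total processing time = 7 + 17 + 9 + 7 + 6 + 18 + 18 + 14 + 11 = 107
Number of machines = 4
Ideal balanced load = 107 / 4 = 26.75

26.75


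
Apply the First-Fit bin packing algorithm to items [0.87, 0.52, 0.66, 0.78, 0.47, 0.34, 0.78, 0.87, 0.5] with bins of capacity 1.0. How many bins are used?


Place items sequentially using First-Fit:
  Item 0.87 -> new Bin 1
  Item 0.52 -> new Bin 2
  Item 0.66 -> new Bin 3
  Item 0.78 -> new Bin 4
  Item 0.47 -> Bin 2 (now 0.99)
  Item 0.34 -> Bin 3 (now 1.0)
  Item 0.78 -> new Bin 5
  Item 0.87 -> new Bin 6
  Item 0.5 -> new Bin 7
Total bins used = 7

7


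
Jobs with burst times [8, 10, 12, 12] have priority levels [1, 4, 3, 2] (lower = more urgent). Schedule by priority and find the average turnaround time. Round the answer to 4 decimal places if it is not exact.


Sort by priority (ascending = highest first):
Order: [(1, 8), (2, 12), (3, 12), (4, 10)]
Completion times:
  Priority 1, burst=8, C=8
  Priority 2, burst=12, C=20
  Priority 3, burst=12, C=32
  Priority 4, burst=10, C=42
Average turnaround = 102/4 = 25.5

25.5


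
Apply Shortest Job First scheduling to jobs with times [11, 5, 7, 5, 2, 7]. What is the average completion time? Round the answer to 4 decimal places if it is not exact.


SJF order (ascending): [2, 5, 5, 7, 7, 11]
Completion times:
  Job 1: burst=2, C=2
  Job 2: burst=5, C=7
  Job 3: burst=5, C=12
  Job 4: burst=7, C=19
  Job 5: burst=7, C=26
  Job 6: burst=11, C=37
Average completion = 103/6 = 17.1667

17.1667


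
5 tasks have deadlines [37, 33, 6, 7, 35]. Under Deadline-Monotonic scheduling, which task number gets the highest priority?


Sort tasks by relative deadline (ascending):
  Task 3: deadline = 6
  Task 4: deadline = 7
  Task 2: deadline = 33
  Task 5: deadline = 35
  Task 1: deadline = 37
Priority order (highest first): [3, 4, 2, 5, 1]
Highest priority task = 3

3


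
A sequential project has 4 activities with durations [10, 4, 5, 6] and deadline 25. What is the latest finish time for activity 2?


LF(activity 2) = deadline - sum of successor durations
Successors: activities 3 through 4 with durations [5, 6]
Sum of successor durations = 11
LF = 25 - 11 = 14

14


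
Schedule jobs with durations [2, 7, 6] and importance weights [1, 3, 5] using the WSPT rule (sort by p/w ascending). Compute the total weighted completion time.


Compute p/w ratios and sort ascending (WSPT): [(6, 5), (2, 1), (7, 3)]
Compute weighted completion times:
  Job (p=6,w=5): C=6, w*C=5*6=30
  Job (p=2,w=1): C=8, w*C=1*8=8
  Job (p=7,w=3): C=15, w*C=3*15=45
Total weighted completion time = 83

83


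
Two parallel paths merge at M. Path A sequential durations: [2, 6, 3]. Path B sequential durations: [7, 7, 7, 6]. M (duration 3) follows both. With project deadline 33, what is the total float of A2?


Forward pass: ES(A2) = sum of predecessors on chain A = 2
EF = ES + duration = 2 + 6 = 8
Backward pass: LF(M) = deadline = 33; LS(M) = 33 - 3 = 30
LF(A2) = LS(M) - sum(successors on chain A) = 30 - 3 = 27
LS = LF - duration = 27 - 6 = 21
Total float = LS - ES = 21 - 2 = 19

19


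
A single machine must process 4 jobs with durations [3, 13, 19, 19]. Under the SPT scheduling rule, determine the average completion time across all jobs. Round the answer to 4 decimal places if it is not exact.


Sort jobs by processing time (SPT order): [3, 13, 19, 19]
Compute completion times sequentially:
  Job 1: processing = 3, completes at 3
  Job 2: processing = 13, completes at 16
  Job 3: processing = 19, completes at 35
  Job 4: processing = 19, completes at 54
Sum of completion times = 108
Average completion time = 108/4 = 27.0

27.0


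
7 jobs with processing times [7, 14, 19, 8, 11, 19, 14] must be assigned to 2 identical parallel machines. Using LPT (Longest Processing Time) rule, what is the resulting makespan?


Sort jobs in decreasing order (LPT): [19, 19, 14, 14, 11, 8, 7]
Assign each job to the least loaded machine:
  Machine 1: jobs [19, 14, 11], load = 44
  Machine 2: jobs [19, 14, 8, 7], load = 48
Makespan = max load = 48

48


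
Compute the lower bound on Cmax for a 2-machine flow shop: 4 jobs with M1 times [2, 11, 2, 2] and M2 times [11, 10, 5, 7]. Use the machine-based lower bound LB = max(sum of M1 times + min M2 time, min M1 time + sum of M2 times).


LB1 = sum(M1 times) + min(M2 times) = 17 + 5 = 22
LB2 = min(M1 times) + sum(M2 times) = 2 + 33 = 35
Lower bound = max(LB1, LB2) = max(22, 35) = 35

35


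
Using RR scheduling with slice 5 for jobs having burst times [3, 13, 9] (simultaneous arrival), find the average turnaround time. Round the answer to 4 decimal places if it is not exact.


Time quantum = 5
Execution trace:
  J1 runs 3 units, time = 3
  J2 runs 5 units, time = 8
  J3 runs 5 units, time = 13
  J2 runs 5 units, time = 18
  J3 runs 4 units, time = 22
  J2 runs 3 units, time = 25
Finish times: [3, 25, 22]
Average turnaround = 50/3 = 16.6667

16.6667


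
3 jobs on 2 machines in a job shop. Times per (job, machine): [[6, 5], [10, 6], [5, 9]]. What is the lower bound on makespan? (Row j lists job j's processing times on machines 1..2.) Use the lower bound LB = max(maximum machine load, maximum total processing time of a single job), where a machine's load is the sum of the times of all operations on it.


Machine loads:
  Machine 1: 6 + 10 + 5 = 21
  Machine 2: 5 + 6 + 9 = 20
Max machine load = 21
Job totals:
  Job 1: 11
  Job 2: 16
  Job 3: 14
Max job total = 16
Lower bound = max(21, 16) = 21

21


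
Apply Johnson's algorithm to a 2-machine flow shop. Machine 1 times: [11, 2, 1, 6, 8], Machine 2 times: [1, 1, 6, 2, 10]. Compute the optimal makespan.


Apply Johnson's rule:
  Group 1 (a <= b): [(3, 1, 6), (5, 8, 10)]
  Group 2 (a > b): [(4, 6, 2), (1, 11, 1), (2, 2, 1)]
Optimal job order: [3, 5, 4, 1, 2]
Schedule:
  Job 3: M1 done at 1, M2 done at 7
  Job 5: M1 done at 9, M2 done at 19
  Job 4: M1 done at 15, M2 done at 21
  Job 1: M1 done at 26, M2 done at 27
  Job 2: M1 done at 28, M2 done at 29
Makespan = 29

29


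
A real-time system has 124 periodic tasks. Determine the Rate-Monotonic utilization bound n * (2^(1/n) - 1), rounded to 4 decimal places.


Compute 2^(1/124) = 1.0056055492
Subtract 1: 1.0056055492 - 1 = 0.0056055492
Multiply by n: 124 * 0.0056055492 = 0.6950881008
Round to 4 dp: 0.6951

0.6951


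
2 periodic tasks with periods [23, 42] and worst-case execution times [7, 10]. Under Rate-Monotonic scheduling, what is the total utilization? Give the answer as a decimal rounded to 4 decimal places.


Compute individual utilizations (exact fractions):
  Task 1: C/T = 7/23 (approx. 0.3043)
  Task 2: C/T = 10/42 = 5/21 (approx. 0.2381)
Total utilization U = 7/23 + 5/21 = 262/483
Rounded to 4 decimal places: U = 0.5424
RM (Liu & Layland) bound for 2 tasks = 0.828427; compare with U = 262/483 (approx. 0.542443)
U <= bound, so schedulable by RM sufficient condition.

0.5424


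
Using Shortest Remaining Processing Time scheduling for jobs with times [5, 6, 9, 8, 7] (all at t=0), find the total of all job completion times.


Since all jobs arrive at t=0, SRPT equals SPT ordering.
SPT order: [5, 6, 7, 8, 9]
Completion times:
  Job 1: p=5, C=5
  Job 2: p=6, C=11
  Job 3: p=7, C=18
  Job 4: p=8, C=26
  Job 5: p=9, C=35
Total completion time = 5 + 11 + 18 + 26 + 35 = 95

95


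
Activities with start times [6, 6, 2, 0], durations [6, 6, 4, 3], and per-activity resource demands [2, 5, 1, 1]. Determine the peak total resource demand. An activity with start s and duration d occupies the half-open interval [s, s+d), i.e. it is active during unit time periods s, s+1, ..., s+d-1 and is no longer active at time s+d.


Each activity i is active on [start_i, start_i + duration_i).
Compute total resource usage per time slot:
  t=0: active resources = [1], total = 1
  t=1: active resources = [1], total = 1
  t=2: active resources = [1, 1], total = 2
  t=3: active resources = [1], total = 1
  t=4: active resources = [1], total = 1
  t=5: active resources = [1], total = 1
  t=6: active resources = [2, 5], total = 7
  t=7: active resources = [2, 5], total = 7
  t=8: active resources = [2, 5], total = 7
  t=9: active resources = [2, 5], total = 7
  t=10: active resources = [2, 5], total = 7
  t=11: active resources = [2, 5], total = 7
Peak resource demand = 7

7


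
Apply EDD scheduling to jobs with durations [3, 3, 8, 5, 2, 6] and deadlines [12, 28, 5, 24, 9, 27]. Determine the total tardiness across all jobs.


Sort by due date (EDD order): [(8, 5), (2, 9), (3, 12), (5, 24), (6, 27), (3, 28)]
Compute completion times and tardiness:
  Job 1: p=8, d=5, C=8, tardiness=max(0,8-5)=3
  Job 2: p=2, d=9, C=10, tardiness=max(0,10-9)=1
  Job 3: p=3, d=12, C=13, tardiness=max(0,13-12)=1
  Job 4: p=5, d=24, C=18, tardiness=max(0,18-24)=0
  Job 5: p=6, d=27, C=24, tardiness=max(0,24-27)=0
  Job 6: p=3, d=28, C=27, tardiness=max(0,27-28)=0
Total tardiness = 5

5


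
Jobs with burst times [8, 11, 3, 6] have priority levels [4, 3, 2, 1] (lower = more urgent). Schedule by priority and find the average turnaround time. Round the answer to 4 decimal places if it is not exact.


Sort by priority (ascending = highest first):
Order: [(1, 6), (2, 3), (3, 11), (4, 8)]
Completion times:
  Priority 1, burst=6, C=6
  Priority 2, burst=3, C=9
  Priority 3, burst=11, C=20
  Priority 4, burst=8, C=28
Average turnaround = 63/4 = 15.75

15.75


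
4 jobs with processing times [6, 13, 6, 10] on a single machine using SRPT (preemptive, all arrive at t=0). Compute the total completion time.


Since all jobs arrive at t=0, SRPT equals SPT ordering.
SPT order: [6, 6, 10, 13]
Completion times:
  Job 1: p=6, C=6
  Job 2: p=6, C=12
  Job 3: p=10, C=22
  Job 4: p=13, C=35
Total completion time = 6 + 12 + 22 + 35 = 75

75


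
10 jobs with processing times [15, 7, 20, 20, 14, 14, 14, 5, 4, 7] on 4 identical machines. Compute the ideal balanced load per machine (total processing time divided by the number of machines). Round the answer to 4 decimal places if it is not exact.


Total processing time = 15 + 7 + 20 + 20 + 14 + 14 + 14 + 5 + 4 + 7 = 120
Number of machines = 4
Ideal balanced load = 120 / 4 = 30.0

30.0


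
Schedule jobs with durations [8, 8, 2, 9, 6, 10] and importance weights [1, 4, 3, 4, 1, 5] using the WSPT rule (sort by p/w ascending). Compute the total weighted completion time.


Compute p/w ratios and sort ascending (WSPT): [(2, 3), (8, 4), (10, 5), (9, 4), (6, 1), (8, 1)]
Compute weighted completion times:
  Job (p=2,w=3): C=2, w*C=3*2=6
  Job (p=8,w=4): C=10, w*C=4*10=40
  Job (p=10,w=5): C=20, w*C=5*20=100
  Job (p=9,w=4): C=29, w*C=4*29=116
  Job (p=6,w=1): C=35, w*C=1*35=35
  Job (p=8,w=1): C=43, w*C=1*43=43
Total weighted completion time = 340

340


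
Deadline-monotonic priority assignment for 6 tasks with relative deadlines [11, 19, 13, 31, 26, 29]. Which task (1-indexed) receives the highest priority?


Sort tasks by relative deadline (ascending):
  Task 1: deadline = 11
  Task 3: deadline = 13
  Task 2: deadline = 19
  Task 5: deadline = 26
  Task 6: deadline = 29
  Task 4: deadline = 31
Priority order (highest first): [1, 3, 2, 5, 6, 4]
Highest priority task = 1

1


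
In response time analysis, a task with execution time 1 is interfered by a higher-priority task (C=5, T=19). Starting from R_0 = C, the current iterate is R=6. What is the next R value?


R_next = C + ceil(R_prev / T_hp) * C_hp
ceil(6 / 19) = ceil(0.3158) = 1
Interference = 1 * 5 = 5
R_next = 1 + 5 = 6
R_next = R_prev, so the iteration has converged (response time = 6).

6


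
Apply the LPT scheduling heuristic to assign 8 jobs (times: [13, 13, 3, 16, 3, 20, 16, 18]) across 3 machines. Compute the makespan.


Sort jobs in decreasing order (LPT): [20, 18, 16, 16, 13, 13, 3, 3]
Assign each job to the least loaded machine:
  Machine 1: jobs [20, 13], load = 33
  Machine 2: jobs [18, 13, 3], load = 34
  Machine 3: jobs [16, 16, 3], load = 35
Makespan = max load = 35

35


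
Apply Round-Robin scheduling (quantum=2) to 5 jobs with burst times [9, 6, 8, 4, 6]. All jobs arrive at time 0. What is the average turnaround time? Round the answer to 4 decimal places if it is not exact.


Time quantum = 2
Execution trace:
  J1 runs 2 units, time = 2
  J2 runs 2 units, time = 4
  J3 runs 2 units, time = 6
  J4 runs 2 units, time = 8
  J5 runs 2 units, time = 10
  J1 runs 2 units, time = 12
  J2 runs 2 units, time = 14
  J3 runs 2 units, time = 16
  J4 runs 2 units, time = 18
  J5 runs 2 units, time = 20
  J1 runs 2 units, time = 22
  J2 runs 2 units, time = 24
  J3 runs 2 units, time = 26
  J5 runs 2 units, time = 28
  J1 runs 2 units, time = 30
  J3 runs 2 units, time = 32
  J1 runs 1 units, time = 33
Finish times: [33, 24, 32, 18, 28]
Average turnaround = 135/5 = 27.0

27.0


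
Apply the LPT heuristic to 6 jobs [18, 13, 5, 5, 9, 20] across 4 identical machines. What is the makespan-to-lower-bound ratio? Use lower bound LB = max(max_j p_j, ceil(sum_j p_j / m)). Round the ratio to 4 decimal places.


LPT order: [20, 18, 13, 9, 5, 5]
Machine loads after assignment: [20, 18, 18, 14]
LPT makespan = 20
Lower bound = max(max_job, ceil(total/4)) = max(20, 18) = 20
Ratio = 20 / 20 = 1.0

1.0


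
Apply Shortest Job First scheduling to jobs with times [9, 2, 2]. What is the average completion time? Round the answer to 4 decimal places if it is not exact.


SJF order (ascending): [2, 2, 9]
Completion times:
  Job 1: burst=2, C=2
  Job 2: burst=2, C=4
  Job 3: burst=9, C=13
Average completion = 19/3 = 6.3333

6.3333


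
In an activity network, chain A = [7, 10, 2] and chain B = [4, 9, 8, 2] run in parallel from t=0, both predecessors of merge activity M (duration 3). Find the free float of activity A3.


ES(A3) = sum of predecessors on chain A = 17
EF(A3) = ES + duration = 17 + 2 = 19
Successor of A3 is M. ES(M) = max(sum(A), sum(B)) = max(19, 23) = 23
Free float = ES(successor) - EF(current) = 23 - 19 = 4

4


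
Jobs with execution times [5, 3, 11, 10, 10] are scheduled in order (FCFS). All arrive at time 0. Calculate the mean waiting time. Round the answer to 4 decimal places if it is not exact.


FCFS order (as given): [5, 3, 11, 10, 10]
Waiting times:
  Job 1: wait = 0
  Job 2: wait = 5
  Job 3: wait = 8
  Job 4: wait = 19
  Job 5: wait = 29
Sum of waiting times = 61
Average waiting time = 61/5 = 12.2

12.2


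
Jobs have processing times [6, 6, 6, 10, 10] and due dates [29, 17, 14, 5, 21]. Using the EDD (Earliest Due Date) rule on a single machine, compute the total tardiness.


Sort by due date (EDD order): [(10, 5), (6, 14), (6, 17), (10, 21), (6, 29)]
Compute completion times and tardiness:
  Job 1: p=10, d=5, C=10, tardiness=max(0,10-5)=5
  Job 2: p=6, d=14, C=16, tardiness=max(0,16-14)=2
  Job 3: p=6, d=17, C=22, tardiness=max(0,22-17)=5
  Job 4: p=10, d=21, C=32, tardiness=max(0,32-21)=11
  Job 5: p=6, d=29, C=38, tardiness=max(0,38-29)=9
Total tardiness = 32

32
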